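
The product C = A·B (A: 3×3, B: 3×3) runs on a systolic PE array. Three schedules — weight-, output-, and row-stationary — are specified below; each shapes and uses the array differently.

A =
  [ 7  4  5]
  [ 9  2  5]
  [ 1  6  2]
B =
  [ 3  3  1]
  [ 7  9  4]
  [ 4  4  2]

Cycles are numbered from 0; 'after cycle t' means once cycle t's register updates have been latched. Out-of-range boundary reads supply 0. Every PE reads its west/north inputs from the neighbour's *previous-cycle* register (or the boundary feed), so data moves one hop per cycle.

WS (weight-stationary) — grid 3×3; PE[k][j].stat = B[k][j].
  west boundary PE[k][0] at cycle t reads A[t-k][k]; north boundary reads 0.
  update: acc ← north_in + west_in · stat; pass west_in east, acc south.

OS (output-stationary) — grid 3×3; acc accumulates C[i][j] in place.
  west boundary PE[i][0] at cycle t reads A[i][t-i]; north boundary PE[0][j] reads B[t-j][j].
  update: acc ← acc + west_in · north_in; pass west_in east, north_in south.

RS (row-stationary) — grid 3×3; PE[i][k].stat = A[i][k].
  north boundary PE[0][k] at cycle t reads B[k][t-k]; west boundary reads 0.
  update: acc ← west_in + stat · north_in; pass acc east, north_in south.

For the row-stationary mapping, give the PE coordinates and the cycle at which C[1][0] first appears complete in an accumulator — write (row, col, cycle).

(row, col, cycle) = (1, 2, 3)

RS — PE[1][2] is where C[1][0] collects:
  0: (1,2).acc=0  regs=<0,0>
  1: (1,2).acc=0  regs=<0,0>
  2: (1,2).acc=0  regs=<0,0>
  3: (1,2).acc=61  regs=<61,4>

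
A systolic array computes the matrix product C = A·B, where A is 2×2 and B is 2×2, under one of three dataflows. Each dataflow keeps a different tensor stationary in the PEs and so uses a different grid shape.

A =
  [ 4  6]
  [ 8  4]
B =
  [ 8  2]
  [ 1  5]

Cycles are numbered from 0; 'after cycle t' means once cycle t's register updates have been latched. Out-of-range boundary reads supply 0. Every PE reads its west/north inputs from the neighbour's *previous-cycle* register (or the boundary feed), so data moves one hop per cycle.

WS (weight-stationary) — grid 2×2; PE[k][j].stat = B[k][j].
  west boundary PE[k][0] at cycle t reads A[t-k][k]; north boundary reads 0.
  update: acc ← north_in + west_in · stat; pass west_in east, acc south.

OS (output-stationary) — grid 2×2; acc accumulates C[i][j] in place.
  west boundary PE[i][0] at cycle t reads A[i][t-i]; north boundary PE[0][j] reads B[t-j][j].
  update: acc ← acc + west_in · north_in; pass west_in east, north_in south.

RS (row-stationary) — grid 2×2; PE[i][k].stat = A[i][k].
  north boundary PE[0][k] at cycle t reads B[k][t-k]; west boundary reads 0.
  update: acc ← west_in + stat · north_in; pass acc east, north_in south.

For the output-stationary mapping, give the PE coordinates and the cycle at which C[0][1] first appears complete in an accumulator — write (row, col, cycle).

(row, col, cycle) = (0, 1, 2)

Under OS, C[0][1] lands at PE[0][1]:
  t=0 PE[0][1]: acc=0 h=0 v=0
  t=1 PE[0][1]: acc=8 h=4 v=2
  t=2 PE[0][1]: acc=38 h=6 v=5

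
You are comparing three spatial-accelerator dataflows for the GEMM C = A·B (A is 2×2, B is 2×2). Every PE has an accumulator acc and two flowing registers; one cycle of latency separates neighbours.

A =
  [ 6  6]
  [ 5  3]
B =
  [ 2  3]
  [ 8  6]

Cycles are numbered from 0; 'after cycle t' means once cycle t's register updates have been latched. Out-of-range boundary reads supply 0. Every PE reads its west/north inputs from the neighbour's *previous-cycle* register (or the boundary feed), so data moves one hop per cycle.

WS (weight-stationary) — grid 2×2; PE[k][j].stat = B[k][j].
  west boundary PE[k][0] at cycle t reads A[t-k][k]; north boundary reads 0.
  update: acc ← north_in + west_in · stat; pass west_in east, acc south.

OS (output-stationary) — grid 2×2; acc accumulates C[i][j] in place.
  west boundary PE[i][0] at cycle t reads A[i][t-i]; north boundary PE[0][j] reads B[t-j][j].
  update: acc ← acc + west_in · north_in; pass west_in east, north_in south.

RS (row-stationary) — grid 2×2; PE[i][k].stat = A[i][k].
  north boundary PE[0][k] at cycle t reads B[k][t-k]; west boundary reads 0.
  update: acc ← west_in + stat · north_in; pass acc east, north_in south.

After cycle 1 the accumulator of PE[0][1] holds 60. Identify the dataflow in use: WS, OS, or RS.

— WS: 2×2; PE[0][1] trace:
  @0  [0,1]  acc 0  |  →0  ↓0
  @1  [0,1]  acc 18  |  →6  ↓18
— OS: 2×2; PE[0][1] trace:
  @0  [0,1]  acc 0  |  →0  ↓0
  @1  [0,1]  acc 18  |  →6  ↓3
— RS: 2×2; PE[0][1] trace:
  @0  [0,1]  acc 0  |  →0  ↓0
  @1  [0,1]  acc 60  |  →60  ↓8

dataflow = RS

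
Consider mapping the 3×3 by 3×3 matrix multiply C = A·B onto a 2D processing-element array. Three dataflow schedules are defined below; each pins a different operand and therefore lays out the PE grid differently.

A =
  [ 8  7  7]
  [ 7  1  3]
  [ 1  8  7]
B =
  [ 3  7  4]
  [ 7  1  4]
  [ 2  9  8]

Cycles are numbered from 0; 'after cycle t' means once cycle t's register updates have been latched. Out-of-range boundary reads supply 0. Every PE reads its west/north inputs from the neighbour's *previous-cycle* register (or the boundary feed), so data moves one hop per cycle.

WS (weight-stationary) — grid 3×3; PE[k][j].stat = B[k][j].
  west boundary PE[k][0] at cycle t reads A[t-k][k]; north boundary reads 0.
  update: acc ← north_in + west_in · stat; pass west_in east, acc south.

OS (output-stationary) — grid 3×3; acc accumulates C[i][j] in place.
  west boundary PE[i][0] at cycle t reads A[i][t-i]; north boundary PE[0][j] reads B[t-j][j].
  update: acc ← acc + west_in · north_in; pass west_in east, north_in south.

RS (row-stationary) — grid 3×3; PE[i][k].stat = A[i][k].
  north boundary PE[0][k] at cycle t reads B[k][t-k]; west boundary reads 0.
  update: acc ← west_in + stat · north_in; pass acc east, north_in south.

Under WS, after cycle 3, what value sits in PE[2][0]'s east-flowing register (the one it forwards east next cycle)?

register = 3

Tracing WS — 3×3 array, target PE[2][0]:
  @0  [1,0]  acc 0  |  →0  ↓0
  @0  [2,0]  acc 0  |  →0  ↓0
  @1  [1,0]  acc 73  |  →7  ↓73
  @1  [2,0]  acc 0  |  →0  ↓0
  @2  [1,0]  acc 28  |  →1  ↓28
  @2  [2,0]  acc 87  |  →7  ↓87
  @3  [1,0]  acc 59  |  →8  ↓59
  @3  [2,0]  acc 34  |  →3  ↓34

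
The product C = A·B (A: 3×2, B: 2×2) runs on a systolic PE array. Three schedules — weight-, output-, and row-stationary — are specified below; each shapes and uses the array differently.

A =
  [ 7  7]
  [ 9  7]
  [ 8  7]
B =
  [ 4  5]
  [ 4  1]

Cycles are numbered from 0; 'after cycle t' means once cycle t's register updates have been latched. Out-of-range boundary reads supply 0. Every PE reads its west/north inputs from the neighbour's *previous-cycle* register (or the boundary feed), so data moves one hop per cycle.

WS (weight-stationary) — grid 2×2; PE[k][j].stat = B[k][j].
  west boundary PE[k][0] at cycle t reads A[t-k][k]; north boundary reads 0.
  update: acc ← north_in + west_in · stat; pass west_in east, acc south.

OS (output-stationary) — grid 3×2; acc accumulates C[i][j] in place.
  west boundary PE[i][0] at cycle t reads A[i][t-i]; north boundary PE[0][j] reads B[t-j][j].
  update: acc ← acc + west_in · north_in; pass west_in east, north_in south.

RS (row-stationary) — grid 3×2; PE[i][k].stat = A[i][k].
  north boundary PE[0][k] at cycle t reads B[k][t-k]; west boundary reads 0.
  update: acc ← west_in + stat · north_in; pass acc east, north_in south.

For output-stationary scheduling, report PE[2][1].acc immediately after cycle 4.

PE[2][1].acc = 47

OS on a 3×2 grid — tracing PE[2][1] and its feeders:
  [0] (1,1) acc=0 (h:0 v:0)
  [0] (2,0) acc=0 (h:0 v:0)
  [0] (2,1) acc=0 (h:0 v:0)
  [1] (1,1) acc=0 (h:0 v:0)
  [1] (2,0) acc=0 (h:0 v:0)
  [1] (2,1) acc=0 (h:0 v:0)
  [2] (1,1) acc=45 (h:9 v:5)
  [2] (2,0) acc=32 (h:8 v:4)
  [2] (2,1) acc=0 (h:0 v:0)
  [3] (1,1) acc=52 (h:7 v:1)
  [3] (2,0) acc=60 (h:7 v:4)
  [3] (2,1) acc=40 (h:8 v:5)
  [4] (1,1) acc=52 (h:0 v:0)
  [4] (2,0) acc=60 (h:0 v:0)
  [4] (2,1) acc=47 (h:7 v:1)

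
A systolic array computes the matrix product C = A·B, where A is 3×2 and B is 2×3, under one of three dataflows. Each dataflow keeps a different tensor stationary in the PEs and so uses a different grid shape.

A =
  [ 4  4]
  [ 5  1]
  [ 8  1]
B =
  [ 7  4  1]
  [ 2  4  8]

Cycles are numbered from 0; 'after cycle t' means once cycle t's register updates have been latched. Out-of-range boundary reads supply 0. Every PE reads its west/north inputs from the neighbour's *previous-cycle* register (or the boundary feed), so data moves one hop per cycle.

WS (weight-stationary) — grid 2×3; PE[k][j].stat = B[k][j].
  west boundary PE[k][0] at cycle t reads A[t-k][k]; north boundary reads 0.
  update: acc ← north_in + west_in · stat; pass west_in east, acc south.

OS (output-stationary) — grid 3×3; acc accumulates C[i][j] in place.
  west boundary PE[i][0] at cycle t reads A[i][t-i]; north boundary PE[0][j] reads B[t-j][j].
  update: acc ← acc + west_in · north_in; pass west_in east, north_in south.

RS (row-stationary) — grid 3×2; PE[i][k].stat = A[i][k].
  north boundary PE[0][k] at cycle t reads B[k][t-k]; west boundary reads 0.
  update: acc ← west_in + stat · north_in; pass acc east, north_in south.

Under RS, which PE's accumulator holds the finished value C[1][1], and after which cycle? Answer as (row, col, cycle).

RS — PE[1][1] is where C[1][1] collects:
  after 0 — PE[1][1] acc=0, pass-E 0, pass-S 0
  after 1 — PE[1][1] acc=0, pass-E 0, pass-S 0
  after 2 — PE[1][1] acc=37, pass-E 37, pass-S 2
  after 3 — PE[1][1] acc=24, pass-E 24, pass-S 4

(row, col, cycle) = (1, 1, 3)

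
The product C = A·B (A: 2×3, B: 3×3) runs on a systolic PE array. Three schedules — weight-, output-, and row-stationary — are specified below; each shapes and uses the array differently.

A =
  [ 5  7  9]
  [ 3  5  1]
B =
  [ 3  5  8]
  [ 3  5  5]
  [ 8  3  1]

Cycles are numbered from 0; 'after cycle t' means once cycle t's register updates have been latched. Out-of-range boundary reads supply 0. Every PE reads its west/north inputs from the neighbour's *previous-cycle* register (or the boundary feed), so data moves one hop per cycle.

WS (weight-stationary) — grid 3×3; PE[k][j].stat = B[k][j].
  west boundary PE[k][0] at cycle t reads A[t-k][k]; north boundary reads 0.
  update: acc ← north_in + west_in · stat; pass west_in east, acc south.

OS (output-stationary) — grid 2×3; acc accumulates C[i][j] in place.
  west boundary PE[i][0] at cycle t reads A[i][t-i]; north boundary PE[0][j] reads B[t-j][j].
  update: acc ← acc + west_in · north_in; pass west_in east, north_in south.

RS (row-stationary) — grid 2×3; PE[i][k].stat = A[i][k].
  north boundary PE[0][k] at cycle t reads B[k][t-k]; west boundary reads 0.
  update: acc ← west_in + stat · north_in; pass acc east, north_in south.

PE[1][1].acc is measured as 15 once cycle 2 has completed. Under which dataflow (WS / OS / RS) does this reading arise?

dataflow = OS

Under WS (3×3), PE[1][1]:
  step 0 · PE1,1: acc=0; fwd→0 fwd↓0
  step 1 · PE1,1: acc=0; fwd→0 fwd↓0
  step 2 · PE1,1: acc=60; fwd→7 fwd↓60
Under OS (2×3), PE[1][1]:
  step 0 · PE1,1: acc=0; fwd→0 fwd↓0
  step 1 · PE1,1: acc=0; fwd→0 fwd↓0
  step 2 · PE1,1: acc=15; fwd→3 fwd↓5
Under RS (2×3), PE[1][1]:
  step 0 · PE1,1: acc=0; fwd→0 fwd↓0
  step 1 · PE1,1: acc=0; fwd→0 fwd↓0
  step 2 · PE1,1: acc=24; fwd→24 fwd↓3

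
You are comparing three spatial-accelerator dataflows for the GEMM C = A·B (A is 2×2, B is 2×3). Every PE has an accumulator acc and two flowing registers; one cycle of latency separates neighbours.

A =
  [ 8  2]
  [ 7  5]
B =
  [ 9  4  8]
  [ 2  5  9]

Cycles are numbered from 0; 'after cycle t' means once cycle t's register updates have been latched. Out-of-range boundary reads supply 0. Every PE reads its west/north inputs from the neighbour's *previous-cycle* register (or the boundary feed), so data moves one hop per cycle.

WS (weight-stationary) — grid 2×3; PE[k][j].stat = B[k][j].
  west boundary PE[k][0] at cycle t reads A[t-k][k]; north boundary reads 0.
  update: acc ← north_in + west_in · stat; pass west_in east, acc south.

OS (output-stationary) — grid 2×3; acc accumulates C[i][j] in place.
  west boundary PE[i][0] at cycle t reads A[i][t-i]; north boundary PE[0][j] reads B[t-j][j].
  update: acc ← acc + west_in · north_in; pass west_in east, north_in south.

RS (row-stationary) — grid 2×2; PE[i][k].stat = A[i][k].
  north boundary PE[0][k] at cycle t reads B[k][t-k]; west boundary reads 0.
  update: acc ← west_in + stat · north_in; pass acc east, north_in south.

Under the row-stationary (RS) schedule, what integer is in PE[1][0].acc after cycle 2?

RS on a 2×2 grid — tracing PE[1][0] and its feeders:
  t=0 PE[0][0]: acc=72 h=72 v=9
  t=0 PE[1][0]: acc=0 h=0 v=0
  t=1 PE[0][0]: acc=32 h=32 v=4
  t=1 PE[1][0]: acc=63 h=63 v=9
  t=2 PE[0][0]: acc=64 h=64 v=8
  t=2 PE[1][0]: acc=28 h=28 v=4

PE[1][0].acc = 28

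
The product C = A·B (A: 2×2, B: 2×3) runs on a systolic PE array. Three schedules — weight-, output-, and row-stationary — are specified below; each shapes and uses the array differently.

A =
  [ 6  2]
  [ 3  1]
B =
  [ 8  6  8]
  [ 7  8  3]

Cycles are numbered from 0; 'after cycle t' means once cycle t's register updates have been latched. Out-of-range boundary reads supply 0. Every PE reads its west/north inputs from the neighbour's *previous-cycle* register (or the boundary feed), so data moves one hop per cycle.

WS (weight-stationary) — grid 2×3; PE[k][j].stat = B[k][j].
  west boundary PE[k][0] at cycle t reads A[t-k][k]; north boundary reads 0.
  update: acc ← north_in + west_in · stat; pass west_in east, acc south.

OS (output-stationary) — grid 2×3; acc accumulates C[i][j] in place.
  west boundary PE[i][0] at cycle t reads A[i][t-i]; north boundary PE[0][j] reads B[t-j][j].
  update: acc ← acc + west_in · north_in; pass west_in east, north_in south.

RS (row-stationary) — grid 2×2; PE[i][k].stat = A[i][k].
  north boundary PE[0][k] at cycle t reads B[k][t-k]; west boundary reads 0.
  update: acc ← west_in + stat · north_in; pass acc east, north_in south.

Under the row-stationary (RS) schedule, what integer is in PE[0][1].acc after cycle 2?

PE[0][1].acc = 52

RS 2×2: PE[0][1] cycle-by-cycle (with neighbour feeds):
  0: (0,0).acc=48  regs=<48,8>
  0: (0,1).acc=0  regs=<0,0>
  1: (0,0).acc=36  regs=<36,6>
  1: (0,1).acc=62  regs=<62,7>
  2: (0,0).acc=48  regs=<48,8>
  2: (0,1).acc=52  regs=<52,8>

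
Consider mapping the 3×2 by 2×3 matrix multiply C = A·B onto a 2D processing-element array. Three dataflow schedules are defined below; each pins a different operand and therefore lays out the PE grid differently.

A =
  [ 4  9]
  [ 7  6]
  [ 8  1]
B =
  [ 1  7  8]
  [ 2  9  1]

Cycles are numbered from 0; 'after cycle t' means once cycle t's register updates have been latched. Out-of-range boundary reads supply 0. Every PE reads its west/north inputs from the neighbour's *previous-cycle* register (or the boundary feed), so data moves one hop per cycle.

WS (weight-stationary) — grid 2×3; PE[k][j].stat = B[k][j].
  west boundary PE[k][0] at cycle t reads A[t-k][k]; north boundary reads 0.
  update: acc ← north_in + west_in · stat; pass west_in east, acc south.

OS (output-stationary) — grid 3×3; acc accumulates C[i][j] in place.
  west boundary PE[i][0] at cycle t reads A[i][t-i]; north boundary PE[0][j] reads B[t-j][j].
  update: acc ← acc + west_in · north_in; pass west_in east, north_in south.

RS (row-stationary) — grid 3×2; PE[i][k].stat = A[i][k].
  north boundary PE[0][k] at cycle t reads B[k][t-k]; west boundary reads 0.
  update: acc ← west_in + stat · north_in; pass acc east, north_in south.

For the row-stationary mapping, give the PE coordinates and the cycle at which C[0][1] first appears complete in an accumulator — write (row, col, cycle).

(row, col, cycle) = (0, 1, 2)

RS — PE[0][1] is where C[0][1] collects:
  step 0 · PE0,1: acc=0; fwd→0 fwd↓0
  step 1 · PE0,1: acc=22; fwd→22 fwd↓2
  step 2 · PE0,1: acc=109; fwd→109 fwd↓9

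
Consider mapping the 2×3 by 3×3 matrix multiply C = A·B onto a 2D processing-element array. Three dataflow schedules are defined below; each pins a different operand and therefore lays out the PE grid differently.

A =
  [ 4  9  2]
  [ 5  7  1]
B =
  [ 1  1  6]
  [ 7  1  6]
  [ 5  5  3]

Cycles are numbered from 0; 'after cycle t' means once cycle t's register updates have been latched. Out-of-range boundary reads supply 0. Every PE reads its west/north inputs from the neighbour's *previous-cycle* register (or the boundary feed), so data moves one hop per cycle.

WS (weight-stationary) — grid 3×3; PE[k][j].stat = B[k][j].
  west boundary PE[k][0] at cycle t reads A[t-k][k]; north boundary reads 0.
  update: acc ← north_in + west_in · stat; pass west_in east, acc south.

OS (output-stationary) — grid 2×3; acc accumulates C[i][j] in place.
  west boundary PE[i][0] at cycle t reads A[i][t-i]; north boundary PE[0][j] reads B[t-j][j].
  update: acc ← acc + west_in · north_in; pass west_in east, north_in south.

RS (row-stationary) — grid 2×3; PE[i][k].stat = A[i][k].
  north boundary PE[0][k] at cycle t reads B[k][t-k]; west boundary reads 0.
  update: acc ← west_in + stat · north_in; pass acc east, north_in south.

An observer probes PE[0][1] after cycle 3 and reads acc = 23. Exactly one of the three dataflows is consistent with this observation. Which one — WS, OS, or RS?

WS [3×3] PE[0][1] across cycles:
  @0  [0,1]  acc 0  |  →0  ↓0
  @1  [0,1]  acc 4  |  →4  ↓4
  @2  [0,1]  acc 5  |  →5  ↓5
  @3  [0,1]  acc 0  |  →0  ↓0
OS [2×3] PE[0][1] across cycles:
  @0  [0,1]  acc 0  |  →0  ↓0
  @1  [0,1]  acc 4  |  →4  ↓1
  @2  [0,1]  acc 13  |  →9  ↓1
  @3  [0,1]  acc 23  |  →2  ↓5
RS [2×3] PE[0][1] across cycles:
  @0  [0,1]  acc 0  |  →0  ↓0
  @1  [0,1]  acc 67  |  →67  ↓7
  @2  [0,1]  acc 13  |  →13  ↓1
  @3  [0,1]  acc 78  |  →78  ↓6

dataflow = OS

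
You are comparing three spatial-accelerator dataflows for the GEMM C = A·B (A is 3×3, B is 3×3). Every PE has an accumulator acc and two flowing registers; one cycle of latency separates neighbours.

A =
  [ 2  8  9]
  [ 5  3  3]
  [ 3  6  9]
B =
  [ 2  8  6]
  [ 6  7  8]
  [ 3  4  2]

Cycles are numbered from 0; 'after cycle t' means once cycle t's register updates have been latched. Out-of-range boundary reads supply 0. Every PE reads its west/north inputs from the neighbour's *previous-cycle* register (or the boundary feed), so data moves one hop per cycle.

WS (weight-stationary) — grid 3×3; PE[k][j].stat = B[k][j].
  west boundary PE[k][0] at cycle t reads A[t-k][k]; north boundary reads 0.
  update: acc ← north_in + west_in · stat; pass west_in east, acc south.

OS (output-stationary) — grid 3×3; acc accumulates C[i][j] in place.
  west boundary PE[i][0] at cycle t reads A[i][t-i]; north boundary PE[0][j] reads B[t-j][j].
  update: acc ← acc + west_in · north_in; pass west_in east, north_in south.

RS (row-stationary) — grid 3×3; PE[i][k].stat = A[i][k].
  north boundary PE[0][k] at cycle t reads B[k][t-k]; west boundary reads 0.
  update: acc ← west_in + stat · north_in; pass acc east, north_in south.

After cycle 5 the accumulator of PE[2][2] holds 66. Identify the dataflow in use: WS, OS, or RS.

Under WS (3×3), PE[2][2]:
  @0  [2,2]  acc 0  |  →0  ↓0
  @1  [2,2]  acc 0  |  →0  ↓0
  @2  [2,2]  acc 0  |  →0  ↓0
  @3  [2,2]  acc 0  |  →0  ↓0
  @4  [2,2]  acc 94  |  →9  ↓94
  @5  [2,2]  acc 60  |  →3  ↓60
Under OS (3×3), PE[2][2]:
  @0  [2,2]  acc 0  |  →0  ↓0
  @1  [2,2]  acc 0  |  →0  ↓0
  @2  [2,2]  acc 0  |  →0  ↓0
  @3  [2,2]  acc 0  |  →0  ↓0
  @4  [2,2]  acc 18  |  →3  ↓6
  @5  [2,2]  acc 66  |  →6  ↓8
Under RS (3×3), PE[2][2]:
  @0  [2,2]  acc 0  |  →0  ↓0
  @1  [2,2]  acc 0  |  →0  ↓0
  @2  [2,2]  acc 0  |  →0  ↓0
  @3  [2,2]  acc 0  |  →0  ↓0
  @4  [2,2]  acc 69  |  →69  ↓3
  @5  [2,2]  acc 102  |  →102  ↓4

dataflow = OS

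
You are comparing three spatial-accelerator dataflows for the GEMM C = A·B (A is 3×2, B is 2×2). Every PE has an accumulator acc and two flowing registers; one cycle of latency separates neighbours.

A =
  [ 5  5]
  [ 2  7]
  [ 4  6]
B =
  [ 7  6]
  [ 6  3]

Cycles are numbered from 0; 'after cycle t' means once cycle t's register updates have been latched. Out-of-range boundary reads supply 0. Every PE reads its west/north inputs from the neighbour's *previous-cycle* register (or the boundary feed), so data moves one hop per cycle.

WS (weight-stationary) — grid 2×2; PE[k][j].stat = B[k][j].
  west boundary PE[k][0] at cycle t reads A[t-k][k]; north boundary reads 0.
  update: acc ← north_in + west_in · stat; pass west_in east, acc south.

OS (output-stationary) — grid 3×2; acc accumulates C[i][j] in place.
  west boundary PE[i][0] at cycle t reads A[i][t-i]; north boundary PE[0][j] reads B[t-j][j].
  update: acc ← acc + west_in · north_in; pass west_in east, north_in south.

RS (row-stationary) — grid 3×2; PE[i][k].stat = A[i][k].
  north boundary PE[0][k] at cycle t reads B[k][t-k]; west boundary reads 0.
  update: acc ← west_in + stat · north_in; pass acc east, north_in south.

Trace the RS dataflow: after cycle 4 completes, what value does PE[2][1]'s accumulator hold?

PE[2][1].acc = 42

RS 3×2: PE[2][1] cycle-by-cycle (with neighbour feeds):
  c0 r1c1: 0 / 0 / 0
  c0 r2c0: 0 / 0 / 0
  c0 r2c1: 0 / 0 / 0
  c1 r1c1: 0 / 0 / 0
  c1 r2c0: 0 / 0 / 0
  c1 r2c1: 0 / 0 / 0
  c2 r1c1: 56 / 56 / 6
  c2 r2c0: 28 / 28 / 7
  c2 r2c1: 0 / 0 / 0
  c3 r1c1: 33 / 33 / 3
  c3 r2c0: 24 / 24 / 6
  c3 r2c1: 64 / 64 / 6
  c4 r1c1: 0 / 0 / 0
  c4 r2c0: 0 / 0 / 0
  c4 r2c1: 42 / 42 / 3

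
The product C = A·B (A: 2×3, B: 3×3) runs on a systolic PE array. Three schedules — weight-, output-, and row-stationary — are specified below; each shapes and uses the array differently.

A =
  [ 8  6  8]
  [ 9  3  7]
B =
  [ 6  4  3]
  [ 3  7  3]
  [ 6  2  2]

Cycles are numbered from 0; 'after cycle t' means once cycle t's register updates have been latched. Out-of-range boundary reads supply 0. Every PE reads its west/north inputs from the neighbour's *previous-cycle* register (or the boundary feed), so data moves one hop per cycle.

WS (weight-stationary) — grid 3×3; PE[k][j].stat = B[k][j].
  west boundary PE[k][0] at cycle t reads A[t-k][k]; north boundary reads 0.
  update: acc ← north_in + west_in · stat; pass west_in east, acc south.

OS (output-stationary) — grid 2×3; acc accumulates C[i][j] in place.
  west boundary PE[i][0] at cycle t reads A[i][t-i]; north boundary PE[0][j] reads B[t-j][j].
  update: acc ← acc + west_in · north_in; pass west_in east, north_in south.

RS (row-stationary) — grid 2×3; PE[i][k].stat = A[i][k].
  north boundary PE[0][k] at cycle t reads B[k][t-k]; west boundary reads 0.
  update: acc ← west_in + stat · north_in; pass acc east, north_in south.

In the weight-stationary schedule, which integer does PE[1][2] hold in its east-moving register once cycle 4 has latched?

register = 3

WS on a 3×3 grid — tracing PE[1][2] and its feeders:
  @0  [0,2]  acc 0  |  →0  ↓0
  @0  [1,1]  acc 0  |  →0  ↓0
  @0  [1,2]  acc 0  |  →0  ↓0
  @1  [0,2]  acc 0  |  →0  ↓0
  @1  [1,1]  acc 0  |  →0  ↓0
  @1  [1,2]  acc 0  |  →0  ↓0
  @2  [0,2]  acc 24  |  →8  ↓24
  @2  [1,1]  acc 74  |  →6  ↓74
  @2  [1,2]  acc 0  |  →0  ↓0
  @3  [0,2]  acc 27  |  →9  ↓27
  @3  [1,1]  acc 57  |  →3  ↓57
  @3  [1,2]  acc 42  |  →6  ↓42
  @4  [0,2]  acc 0  |  →0  ↓0
  @4  [1,1]  acc 0  |  →0  ↓0
  @4  [1,2]  acc 36  |  →3  ↓36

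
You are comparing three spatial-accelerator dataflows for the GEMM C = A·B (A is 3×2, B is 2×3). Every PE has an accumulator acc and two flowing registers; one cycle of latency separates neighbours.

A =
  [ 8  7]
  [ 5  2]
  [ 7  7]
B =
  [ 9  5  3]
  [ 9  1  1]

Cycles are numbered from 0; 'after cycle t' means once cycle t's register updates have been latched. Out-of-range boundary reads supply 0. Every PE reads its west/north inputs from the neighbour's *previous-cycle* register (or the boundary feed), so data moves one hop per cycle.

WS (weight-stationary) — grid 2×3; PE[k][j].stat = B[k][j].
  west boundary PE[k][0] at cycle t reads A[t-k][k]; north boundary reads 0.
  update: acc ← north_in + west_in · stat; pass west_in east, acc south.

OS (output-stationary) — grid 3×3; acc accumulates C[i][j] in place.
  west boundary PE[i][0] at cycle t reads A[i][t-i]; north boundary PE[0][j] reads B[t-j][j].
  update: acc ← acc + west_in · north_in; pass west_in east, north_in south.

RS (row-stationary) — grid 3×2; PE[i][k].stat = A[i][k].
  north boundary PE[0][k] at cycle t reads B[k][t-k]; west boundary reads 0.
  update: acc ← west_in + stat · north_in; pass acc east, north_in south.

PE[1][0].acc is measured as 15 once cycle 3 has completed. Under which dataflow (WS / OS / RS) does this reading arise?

dataflow = RS

Under WS (2×3), PE[1][0]:
  cycle 0: PE[1][0] → acc 0, east 0, south 0
  cycle 1: PE[1][0] → acc 135, east 7, south 135
  cycle 2: PE[1][0] → acc 63, east 2, south 63
  cycle 3: PE[1][0] → acc 126, east 7, south 126
Under OS (3×3), PE[1][0]:
  cycle 0: PE[1][0] → acc 0, east 0, south 0
  cycle 1: PE[1][0] → acc 45, east 5, south 9
  cycle 2: PE[1][0] → acc 63, east 2, south 9
  cycle 3: PE[1][0] → acc 63, east 0, south 0
Under RS (3×2), PE[1][0]:
  cycle 0: PE[1][0] → acc 0, east 0, south 0
  cycle 1: PE[1][0] → acc 45, east 45, south 9
  cycle 2: PE[1][0] → acc 25, east 25, south 5
  cycle 3: PE[1][0] → acc 15, east 15, south 3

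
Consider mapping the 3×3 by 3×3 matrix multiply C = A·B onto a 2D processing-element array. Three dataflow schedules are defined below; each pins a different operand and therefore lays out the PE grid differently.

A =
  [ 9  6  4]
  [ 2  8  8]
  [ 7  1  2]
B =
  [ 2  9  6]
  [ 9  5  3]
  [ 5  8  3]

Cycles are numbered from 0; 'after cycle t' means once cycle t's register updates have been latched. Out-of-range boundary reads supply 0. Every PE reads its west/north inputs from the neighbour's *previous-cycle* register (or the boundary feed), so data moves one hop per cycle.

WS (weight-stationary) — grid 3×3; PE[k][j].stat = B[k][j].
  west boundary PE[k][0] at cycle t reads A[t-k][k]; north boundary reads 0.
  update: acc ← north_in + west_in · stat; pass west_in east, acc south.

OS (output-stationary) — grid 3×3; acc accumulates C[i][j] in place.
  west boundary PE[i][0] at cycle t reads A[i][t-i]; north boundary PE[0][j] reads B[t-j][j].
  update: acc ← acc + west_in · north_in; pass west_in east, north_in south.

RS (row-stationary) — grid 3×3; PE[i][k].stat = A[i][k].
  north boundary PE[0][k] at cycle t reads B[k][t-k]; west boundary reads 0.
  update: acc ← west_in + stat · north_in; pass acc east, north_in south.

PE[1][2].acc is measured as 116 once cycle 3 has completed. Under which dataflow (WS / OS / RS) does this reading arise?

WS (3×3 grid), PE[1][2]:
  cycle 0: PE[1][2] → acc 0, east 0, south 0
  cycle 1: PE[1][2] → acc 0, east 0, south 0
  cycle 2: PE[1][2] → acc 0, east 0, south 0
  cycle 3: PE[1][2] → acc 72, east 6, south 72
OS (3×3 grid), PE[1][2]:
  cycle 0: PE[1][2] → acc 0, east 0, south 0
  cycle 1: PE[1][2] → acc 0, east 0, south 0
  cycle 2: PE[1][2] → acc 0, east 0, south 0
  cycle 3: PE[1][2] → acc 12, east 2, south 6
RS (3×3 grid), PE[1][2]:
  cycle 0: PE[1][2] → acc 0, east 0, south 0
  cycle 1: PE[1][2] → acc 0, east 0, south 0
  cycle 2: PE[1][2] → acc 0, east 0, south 0
  cycle 3: PE[1][2] → acc 116, east 116, south 5

dataflow = RS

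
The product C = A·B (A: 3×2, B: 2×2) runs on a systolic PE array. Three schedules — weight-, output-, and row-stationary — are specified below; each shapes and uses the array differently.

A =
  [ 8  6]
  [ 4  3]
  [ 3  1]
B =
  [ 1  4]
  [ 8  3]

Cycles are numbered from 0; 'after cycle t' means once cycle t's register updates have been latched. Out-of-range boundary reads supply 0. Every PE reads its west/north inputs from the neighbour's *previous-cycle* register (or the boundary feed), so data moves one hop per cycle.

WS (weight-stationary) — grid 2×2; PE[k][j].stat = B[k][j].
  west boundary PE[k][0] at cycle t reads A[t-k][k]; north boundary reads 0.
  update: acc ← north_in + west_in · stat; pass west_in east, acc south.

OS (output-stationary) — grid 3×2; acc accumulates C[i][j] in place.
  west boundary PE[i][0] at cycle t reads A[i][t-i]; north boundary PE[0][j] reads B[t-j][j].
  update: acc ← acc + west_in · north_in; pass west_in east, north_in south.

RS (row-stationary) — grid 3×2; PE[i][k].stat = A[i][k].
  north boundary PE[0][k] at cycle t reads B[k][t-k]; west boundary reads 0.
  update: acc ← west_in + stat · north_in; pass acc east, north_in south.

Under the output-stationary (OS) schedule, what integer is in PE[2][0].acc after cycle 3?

PE[2][0].acc = 11

OS (3×2). Following PE[2][0] plus its west/north inputs:
  [0] (1,0) acc=0 (h:0 v:0)
  [0] (2,0) acc=0 (h:0 v:0)
  [1] (1,0) acc=4 (h:4 v:1)
  [1] (2,0) acc=0 (h:0 v:0)
  [2] (1,0) acc=28 (h:3 v:8)
  [2] (2,0) acc=3 (h:3 v:1)
  [3] (1,0) acc=28 (h:0 v:0)
  [3] (2,0) acc=11 (h:1 v:8)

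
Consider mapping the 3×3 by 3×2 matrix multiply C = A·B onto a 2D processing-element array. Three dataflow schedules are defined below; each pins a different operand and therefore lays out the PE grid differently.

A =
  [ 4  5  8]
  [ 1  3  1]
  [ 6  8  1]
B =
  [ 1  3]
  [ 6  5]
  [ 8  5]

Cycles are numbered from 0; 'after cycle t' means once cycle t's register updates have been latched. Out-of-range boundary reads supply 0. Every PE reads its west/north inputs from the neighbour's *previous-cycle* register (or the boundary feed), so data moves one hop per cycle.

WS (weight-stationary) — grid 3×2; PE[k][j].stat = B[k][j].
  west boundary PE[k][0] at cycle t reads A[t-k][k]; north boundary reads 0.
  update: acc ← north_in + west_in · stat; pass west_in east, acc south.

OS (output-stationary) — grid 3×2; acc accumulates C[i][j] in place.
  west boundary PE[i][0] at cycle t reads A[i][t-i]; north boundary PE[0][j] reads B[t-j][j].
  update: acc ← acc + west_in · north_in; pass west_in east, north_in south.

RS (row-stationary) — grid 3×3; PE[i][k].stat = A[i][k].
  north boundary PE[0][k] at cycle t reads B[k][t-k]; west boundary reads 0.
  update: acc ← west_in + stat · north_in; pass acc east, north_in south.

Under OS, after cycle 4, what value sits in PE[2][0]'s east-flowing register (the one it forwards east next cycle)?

OS on a 3×2 grid — tracing PE[2][0] and its feeders:
  t=0 PE[1][0]: acc=0 h=0 v=0
  t=0 PE[2][0]: acc=0 h=0 v=0
  t=1 PE[1][0]: acc=1 h=1 v=1
  t=1 PE[2][0]: acc=0 h=0 v=0
  t=2 PE[1][0]: acc=19 h=3 v=6
  t=2 PE[2][0]: acc=6 h=6 v=1
  t=3 PE[1][0]: acc=27 h=1 v=8
  t=3 PE[2][0]: acc=54 h=8 v=6
  t=4 PE[1][0]: acc=27 h=0 v=0
  t=4 PE[2][0]: acc=62 h=1 v=8

register = 1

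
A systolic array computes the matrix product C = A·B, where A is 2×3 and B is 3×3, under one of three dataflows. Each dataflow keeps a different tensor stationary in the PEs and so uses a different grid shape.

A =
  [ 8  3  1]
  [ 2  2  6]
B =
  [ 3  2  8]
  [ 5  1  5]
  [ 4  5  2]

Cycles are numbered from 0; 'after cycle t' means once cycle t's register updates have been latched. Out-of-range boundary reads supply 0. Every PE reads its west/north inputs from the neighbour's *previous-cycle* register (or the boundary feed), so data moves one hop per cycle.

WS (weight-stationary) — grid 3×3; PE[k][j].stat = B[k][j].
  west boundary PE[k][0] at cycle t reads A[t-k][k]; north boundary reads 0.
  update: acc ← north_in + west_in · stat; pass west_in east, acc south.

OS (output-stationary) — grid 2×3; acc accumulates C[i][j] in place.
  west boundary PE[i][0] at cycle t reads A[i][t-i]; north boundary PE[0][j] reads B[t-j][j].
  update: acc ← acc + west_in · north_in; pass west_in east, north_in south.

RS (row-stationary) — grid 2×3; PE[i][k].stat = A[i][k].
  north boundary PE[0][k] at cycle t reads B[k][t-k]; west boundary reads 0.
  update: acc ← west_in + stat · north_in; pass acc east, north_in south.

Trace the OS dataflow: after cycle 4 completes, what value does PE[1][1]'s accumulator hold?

PE[1][1].acc = 36

Tracing OS — 2×3 array, target PE[1][1]:
  t=0 PE[0][1]: acc=0 h=0 v=0
  t=0 PE[1][0]: acc=0 h=0 v=0
  t=0 PE[1][1]: acc=0 h=0 v=0
  t=1 PE[0][1]: acc=16 h=8 v=2
  t=1 PE[1][0]: acc=6 h=2 v=3
  t=1 PE[1][1]: acc=0 h=0 v=0
  t=2 PE[0][1]: acc=19 h=3 v=1
  t=2 PE[1][0]: acc=16 h=2 v=5
  t=2 PE[1][1]: acc=4 h=2 v=2
  t=3 PE[0][1]: acc=24 h=1 v=5
  t=3 PE[1][0]: acc=40 h=6 v=4
  t=3 PE[1][1]: acc=6 h=2 v=1
  t=4 PE[0][1]: acc=24 h=0 v=0
  t=4 PE[1][0]: acc=40 h=0 v=0
  t=4 PE[1][1]: acc=36 h=6 v=5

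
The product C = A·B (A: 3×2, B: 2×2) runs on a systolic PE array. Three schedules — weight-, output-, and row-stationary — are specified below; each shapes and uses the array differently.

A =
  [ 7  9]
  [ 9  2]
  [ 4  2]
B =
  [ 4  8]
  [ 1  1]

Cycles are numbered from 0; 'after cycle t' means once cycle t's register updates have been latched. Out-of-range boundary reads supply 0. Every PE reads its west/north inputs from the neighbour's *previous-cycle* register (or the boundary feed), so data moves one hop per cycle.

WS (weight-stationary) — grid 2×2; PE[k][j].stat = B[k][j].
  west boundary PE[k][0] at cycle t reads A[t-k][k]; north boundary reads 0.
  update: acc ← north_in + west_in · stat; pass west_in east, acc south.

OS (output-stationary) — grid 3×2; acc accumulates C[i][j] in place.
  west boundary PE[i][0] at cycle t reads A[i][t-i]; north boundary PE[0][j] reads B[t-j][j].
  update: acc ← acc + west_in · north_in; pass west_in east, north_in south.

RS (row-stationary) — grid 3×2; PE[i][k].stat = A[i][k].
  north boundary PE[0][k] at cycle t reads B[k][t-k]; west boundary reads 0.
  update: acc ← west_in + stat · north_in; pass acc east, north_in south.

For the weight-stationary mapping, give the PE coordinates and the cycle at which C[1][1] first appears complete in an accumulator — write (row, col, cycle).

WS: C[1][1] accumulates in PE[1][1]:
  after 0 — PE[1][1] acc=0, pass-E 0, pass-S 0
  after 1 — PE[1][1] acc=0, pass-E 0, pass-S 0
  after 2 — PE[1][1] acc=65, pass-E 9, pass-S 65
  after 3 — PE[1][1] acc=74, pass-E 2, pass-S 74

(row, col, cycle) = (1, 1, 3)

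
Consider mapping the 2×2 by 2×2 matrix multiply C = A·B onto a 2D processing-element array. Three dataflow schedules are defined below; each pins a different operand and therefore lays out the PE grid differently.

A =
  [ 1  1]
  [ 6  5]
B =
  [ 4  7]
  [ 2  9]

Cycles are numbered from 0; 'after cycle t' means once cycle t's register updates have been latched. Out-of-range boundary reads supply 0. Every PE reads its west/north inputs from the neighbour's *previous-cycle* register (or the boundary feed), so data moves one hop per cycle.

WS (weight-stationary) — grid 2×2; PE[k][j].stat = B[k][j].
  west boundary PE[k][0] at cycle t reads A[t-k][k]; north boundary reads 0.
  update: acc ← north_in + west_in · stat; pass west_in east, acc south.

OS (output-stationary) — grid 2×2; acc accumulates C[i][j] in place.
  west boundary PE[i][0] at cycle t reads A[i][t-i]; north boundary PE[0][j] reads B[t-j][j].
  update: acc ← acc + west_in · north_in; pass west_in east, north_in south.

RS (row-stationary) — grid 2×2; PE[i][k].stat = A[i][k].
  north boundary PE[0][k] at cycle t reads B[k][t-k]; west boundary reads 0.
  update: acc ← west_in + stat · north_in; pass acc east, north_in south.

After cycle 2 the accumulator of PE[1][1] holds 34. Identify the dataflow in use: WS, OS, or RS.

dataflow = RS

— WS: 2×2; PE[1][1] trace:
  cycle 0: PE[1][1] → acc 0, east 0, south 0
  cycle 1: PE[1][1] → acc 0, east 0, south 0
  cycle 2: PE[1][1] → acc 16, east 1, south 16
— OS: 2×2; PE[1][1] trace:
  cycle 0: PE[1][1] → acc 0, east 0, south 0
  cycle 1: PE[1][1] → acc 0, east 0, south 0
  cycle 2: PE[1][1] → acc 42, east 6, south 7
— RS: 2×2; PE[1][1] trace:
  cycle 0: PE[1][1] → acc 0, east 0, south 0
  cycle 1: PE[1][1] → acc 0, east 0, south 0
  cycle 2: PE[1][1] → acc 34, east 34, south 2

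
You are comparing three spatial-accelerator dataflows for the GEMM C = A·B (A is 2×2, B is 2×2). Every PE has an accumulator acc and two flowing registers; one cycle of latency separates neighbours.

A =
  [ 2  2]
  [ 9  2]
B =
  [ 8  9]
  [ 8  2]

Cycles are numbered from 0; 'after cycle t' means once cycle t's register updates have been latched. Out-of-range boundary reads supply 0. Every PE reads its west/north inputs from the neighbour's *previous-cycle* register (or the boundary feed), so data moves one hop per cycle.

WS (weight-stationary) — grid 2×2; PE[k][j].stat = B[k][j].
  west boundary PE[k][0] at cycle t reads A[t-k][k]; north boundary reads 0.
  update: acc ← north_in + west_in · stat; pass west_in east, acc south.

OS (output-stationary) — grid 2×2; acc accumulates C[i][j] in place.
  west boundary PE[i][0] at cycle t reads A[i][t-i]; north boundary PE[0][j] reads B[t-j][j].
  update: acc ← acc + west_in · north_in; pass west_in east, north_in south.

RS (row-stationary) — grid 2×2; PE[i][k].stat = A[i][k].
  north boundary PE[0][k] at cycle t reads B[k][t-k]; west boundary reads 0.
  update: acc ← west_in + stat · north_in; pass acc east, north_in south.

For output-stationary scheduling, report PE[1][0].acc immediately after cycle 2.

PE[1][0].acc = 88

OS 2×2: PE[1][0] cycle-by-cycle (with neighbour feeds):
  @0  [0,0]  acc 16  |  →2  ↓8
  @0  [1,0]  acc 0  |  →0  ↓0
  @1  [0,0]  acc 32  |  →2  ↓8
  @1  [1,0]  acc 72  |  →9  ↓8
  @2  [0,0]  acc 32  |  →0  ↓0
  @2  [1,0]  acc 88  |  →2  ↓8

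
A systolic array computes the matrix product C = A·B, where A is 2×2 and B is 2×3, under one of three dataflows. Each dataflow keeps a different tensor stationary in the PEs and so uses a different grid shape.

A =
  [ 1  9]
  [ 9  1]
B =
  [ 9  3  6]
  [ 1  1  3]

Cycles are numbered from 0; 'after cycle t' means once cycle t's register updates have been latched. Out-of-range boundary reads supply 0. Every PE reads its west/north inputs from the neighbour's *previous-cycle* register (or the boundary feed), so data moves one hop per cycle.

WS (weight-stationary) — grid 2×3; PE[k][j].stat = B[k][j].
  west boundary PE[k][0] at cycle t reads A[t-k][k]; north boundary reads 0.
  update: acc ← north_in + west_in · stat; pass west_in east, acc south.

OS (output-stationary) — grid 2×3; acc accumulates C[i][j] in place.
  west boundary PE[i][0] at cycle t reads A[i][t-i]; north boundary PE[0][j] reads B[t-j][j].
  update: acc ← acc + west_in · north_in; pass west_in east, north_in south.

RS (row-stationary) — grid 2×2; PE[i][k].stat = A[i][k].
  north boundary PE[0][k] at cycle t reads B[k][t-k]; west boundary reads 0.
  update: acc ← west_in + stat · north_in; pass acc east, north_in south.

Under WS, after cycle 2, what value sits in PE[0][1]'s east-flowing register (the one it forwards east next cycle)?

WS 2×3: PE[0][1] cycle-by-cycle (with neighbour feeds):
  step 0 · PE0,0: acc=9; fwd→1 fwd↓9
  step 0 · PE0,1: acc=0; fwd→0 fwd↓0
  step 1 · PE0,0: acc=81; fwd→9 fwd↓81
  step 1 · PE0,1: acc=3; fwd→1 fwd↓3
  step 2 · PE0,0: acc=0; fwd→0 fwd↓0
  step 2 · PE0,1: acc=27; fwd→9 fwd↓27

register = 9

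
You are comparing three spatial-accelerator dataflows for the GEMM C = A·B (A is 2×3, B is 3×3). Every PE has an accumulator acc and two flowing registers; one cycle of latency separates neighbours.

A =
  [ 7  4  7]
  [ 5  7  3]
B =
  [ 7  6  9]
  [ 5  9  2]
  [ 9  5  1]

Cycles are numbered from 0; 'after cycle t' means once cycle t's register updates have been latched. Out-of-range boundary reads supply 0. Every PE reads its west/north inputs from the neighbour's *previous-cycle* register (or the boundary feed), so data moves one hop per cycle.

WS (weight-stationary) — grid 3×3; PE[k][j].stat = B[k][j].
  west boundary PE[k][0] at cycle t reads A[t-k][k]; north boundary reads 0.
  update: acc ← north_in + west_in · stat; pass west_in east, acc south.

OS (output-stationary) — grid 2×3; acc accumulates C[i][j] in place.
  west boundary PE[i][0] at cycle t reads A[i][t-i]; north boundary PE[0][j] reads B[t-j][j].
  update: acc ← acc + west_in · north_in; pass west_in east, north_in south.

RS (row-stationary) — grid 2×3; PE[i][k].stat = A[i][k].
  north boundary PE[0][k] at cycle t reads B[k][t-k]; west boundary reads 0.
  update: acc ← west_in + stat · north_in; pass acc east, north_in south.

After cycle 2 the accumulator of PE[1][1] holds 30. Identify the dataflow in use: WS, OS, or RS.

— WS: 3×3; PE[1][1] trace:
  0: (1,1).acc=0  regs=<0,0>
  1: (1,1).acc=0  regs=<0,0>
  2: (1,1).acc=78  regs=<4,78>
— OS: 2×3; PE[1][1] trace:
  0: (1,1).acc=0  regs=<0,0>
  1: (1,1).acc=0  regs=<0,0>
  2: (1,1).acc=30  regs=<5,6>
— RS: 2×3; PE[1][1] trace:
  0: (1,1).acc=0  regs=<0,0>
  1: (1,1).acc=0  regs=<0,0>
  2: (1,1).acc=70  regs=<70,5>

dataflow = OS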